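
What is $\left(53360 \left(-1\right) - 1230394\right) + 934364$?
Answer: $-349390$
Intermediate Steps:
$\left(53360 \left(-1\right) - 1230394\right) + 934364 = \left(-53360 - 1230394\right) + 934364 = -1283754 + 934364 = -349390$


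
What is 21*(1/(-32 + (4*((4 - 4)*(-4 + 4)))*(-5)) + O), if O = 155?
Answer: 104139/32 ≈ 3254.3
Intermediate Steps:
21*(1/(-32 + (4*((4 - 4)*(-4 + 4)))*(-5)) + O) = 21*(1/(-32 + (4*((4 - 4)*(-4 + 4)))*(-5)) + 155) = 21*(1/(-32 + (4*(0*0))*(-5)) + 155) = 21*(1/(-32 + (4*0)*(-5)) + 155) = 21*(1/(-32 + 0*(-5)) + 155) = 21*(1/(-32 + 0) + 155) = 21*(1/(-32) + 155) = 21*(-1/32 + 155) = 21*(4959/32) = 104139/32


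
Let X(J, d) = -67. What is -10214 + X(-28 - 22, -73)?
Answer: -10281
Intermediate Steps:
-10214 + X(-28 - 22, -73) = -10214 - 67 = -10281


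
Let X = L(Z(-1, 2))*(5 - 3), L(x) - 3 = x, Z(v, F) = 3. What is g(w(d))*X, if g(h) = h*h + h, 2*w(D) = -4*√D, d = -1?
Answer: -48 - 24*I ≈ -48.0 - 24.0*I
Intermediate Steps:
L(x) = 3 + x
w(D) = -2*√D (w(D) = (-4*√D)/2 = -2*√D)
g(h) = h + h² (g(h) = h² + h = h + h²)
X = 12 (X = (3 + 3)*(5 - 3) = 6*2 = 12)
g(w(d))*X = ((-2*I)*(1 - 2*I))*12 = -2*I*(1 - 2*I)*12 = -24*I*(1 - 2*I)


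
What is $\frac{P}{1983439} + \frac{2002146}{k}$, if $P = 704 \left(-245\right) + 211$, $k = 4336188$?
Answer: $\frac{537357281587}{1433427398422} \approx 0.37488$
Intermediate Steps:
$P = -172269$ ($P = -172480 + 211 = -172269$)
$\frac{P}{1983439} + \frac{2002146}{k} = - \frac{172269}{1983439} + \frac{2002146}{4336188} = \left(-172269\right) \frac{1}{1983439} + 2002146 \cdot \frac{1}{4336188} = - \frac{172269}{1983439} + \frac{333691}{722698} = \frac{537357281587}{1433427398422}$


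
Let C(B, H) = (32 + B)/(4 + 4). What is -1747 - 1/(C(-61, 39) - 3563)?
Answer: -49847143/28533 ≈ -1747.0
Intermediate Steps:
C(B, H) = 4 + B/8 (C(B, H) = (32 + B)/8 = (32 + B)*(⅛) = 4 + B/8)
-1747 - 1/(C(-61, 39) - 3563) = -1747 - 1/((4 + (⅛)*(-61)) - 3563) = -1747 - 1/((4 - 61/8) - 3563) = -1747 - 1/(-29/8 - 3563) = -1747 - 1/(-28533/8) = -1747 - 1*(-8/28533) = -1747 + 8/28533 = -49847143/28533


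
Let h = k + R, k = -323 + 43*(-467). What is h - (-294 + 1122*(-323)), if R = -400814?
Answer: -58518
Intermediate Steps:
k = -20404 (k = -323 - 20081 = -20404)
h = -421218 (h = -20404 - 400814 = -421218)
h - (-294 + 1122*(-323)) = -421218 - (-294 + 1122*(-323)) = -421218 - (-294 - 362406) = -421218 - 1*(-362700) = -421218 + 362700 = -58518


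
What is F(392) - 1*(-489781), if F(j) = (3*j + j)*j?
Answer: 1104437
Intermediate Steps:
F(j) = 4*j**2 (F(j) = (4*j)*j = 4*j**2)
F(392) - 1*(-489781) = 4*392**2 - 1*(-489781) = 4*153664 + 489781 = 614656 + 489781 = 1104437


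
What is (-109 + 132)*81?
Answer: 1863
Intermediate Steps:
(-109 + 132)*81 = 23*81 = 1863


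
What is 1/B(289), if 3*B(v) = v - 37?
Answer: 1/84 ≈ 0.011905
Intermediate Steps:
B(v) = -37/3 + v/3 (B(v) = (v - 37)/3 = (-37 + v)/3 = -37/3 + v/3)
1/B(289) = 1/(-37/3 + (⅓)*289) = 1/(-37/3 + 289/3) = 1/84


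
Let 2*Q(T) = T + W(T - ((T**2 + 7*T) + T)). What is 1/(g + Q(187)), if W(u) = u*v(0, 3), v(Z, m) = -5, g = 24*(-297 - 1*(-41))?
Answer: 2/169289 ≈ 1.1814e-5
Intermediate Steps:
g = -6144 (g = 24*(-297 + 41) = 24*(-256) = -6144)
W(u) = -5*u (W(u) = u*(-5) = -5*u)
Q(T) = 18*T + 5*T**2/2 (Q(T) = (T - 5*(T - ((T**2 + 7*T) + T)))/2 = (T - 5*(T - (T**2 + 8*T)))/2 = (T - 5*(T + (-T**2 - 8*T)))/2 = (T - 5*(-T**2 - 7*T))/2 = (T + (5*T**2 + 35*T))/2 = (5*T**2 + 36*T)/2 = 18*T + 5*T**2/2)
1/(g + Q(187)) = 1/(-6144 + (1/2)*187*(36 + 5*187)) = 1/(-6144 + (1/2)*187*(36 + 935)) = 1/(-6144 + (1/2)*187*971) = 1/(-6144 + 181577/2) = 1/(169289/2) = 2/169289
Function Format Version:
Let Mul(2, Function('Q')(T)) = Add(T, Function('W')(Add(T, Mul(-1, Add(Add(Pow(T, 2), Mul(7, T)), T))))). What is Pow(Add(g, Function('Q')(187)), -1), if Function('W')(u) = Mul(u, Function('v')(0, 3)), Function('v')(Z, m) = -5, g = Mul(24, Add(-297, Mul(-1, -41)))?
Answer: Rational(2, 169289) ≈ 1.1814e-5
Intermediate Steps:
g = -6144 (g = Mul(24, Add(-297, 41)) = Mul(24, -256) = -6144)
Function('W')(u) = Mul(-5, u) (Function('W')(u) = Mul(u, -5) = Mul(-5, u))
Function('Q')(T) = Add(Mul(18, T), Mul(Rational(5, 2), Pow(T, 2))) (Function('Q')(T) = Mul(Rational(1, 2), Add(T, Mul(-5, Add(T, Mul(-1, Add(Add(Pow(T, 2), Mul(7, T)), T)))))) = Mul(Rational(1, 2), Add(T, Mul(-5, Add(T, Mul(-1, Add(Pow(T, 2), Mul(8, T))))))) = Mul(Rational(1, 2), Add(T, Mul(-5, Add(T, Add(Mul(-1, Pow(T, 2)), Mul(-8, T)))))) = Mul(Rational(1, 2), Add(T, Mul(-5, Add(Mul(-1, Pow(T, 2)), Mul(-7, T))))) = Mul(Rational(1, 2), Add(T, Add(Mul(5, Pow(T, 2)), Mul(35, T)))) = Mul(Rational(1, 2), Add(Mul(5, Pow(T, 2)), Mul(36, T))) = Add(Mul(18, T), Mul(Rational(5, 2), Pow(T, 2))))
Pow(Add(g, Function('Q')(187)), -1) = Pow(Add(-6144, Mul(Rational(1, 2), 187, Add(36, Mul(5, 187)))), -1) = Pow(Add(-6144, Mul(Rational(1, 2), 187, Add(36, 935))), -1) = Pow(Add(-6144, Mul(Rational(1, 2), 187, 971)), -1) = Pow(Add(-6144, Rational(181577, 2)), -1) = Pow(Rational(169289, 2), -1) = Rational(2, 169289)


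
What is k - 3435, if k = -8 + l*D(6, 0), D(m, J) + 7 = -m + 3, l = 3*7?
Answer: -3653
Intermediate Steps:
l = 21
D(m, J) = -4 - m (D(m, J) = -7 + (-m + 3) = -7 + (3 - m) = -4 - m)
k = -218 (k = -8 + 21*(-4 - 1*6) = -8 + 21*(-4 - 6) = -8 + 21*(-10) = -8 - 210 = -218)
k - 3435 = -218 - 3435 = -3653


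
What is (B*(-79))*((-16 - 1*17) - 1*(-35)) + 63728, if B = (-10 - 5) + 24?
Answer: 62306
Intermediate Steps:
B = 9 (B = -15 + 24 = 9)
(B*(-79))*((-16 - 1*17) - 1*(-35)) + 63728 = (9*(-79))*((-16 - 1*17) - 1*(-35)) + 63728 = -711*((-16 - 17) + 35) + 63728 = -711*(-33 + 35) + 63728 = -711*2 + 63728 = -1422 + 63728 = 62306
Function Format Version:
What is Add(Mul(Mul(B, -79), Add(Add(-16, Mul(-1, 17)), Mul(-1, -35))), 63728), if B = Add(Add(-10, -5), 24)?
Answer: 62306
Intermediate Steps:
B = 9 (B = Add(-15, 24) = 9)
Add(Mul(Mul(B, -79), Add(Add(-16, Mul(-1, 17)), Mul(-1, -35))), 63728) = Add(Mul(Mul(9, -79), Add(Add(-16, Mul(-1, 17)), Mul(-1, -35))), 63728) = Add(Mul(-711, Add(Add(-16, -17), 35)), 63728) = Add(Mul(-711, Add(-33, 35)), 63728) = Add(Mul(-711, 2), 63728) = Add(-1422, 63728) = 62306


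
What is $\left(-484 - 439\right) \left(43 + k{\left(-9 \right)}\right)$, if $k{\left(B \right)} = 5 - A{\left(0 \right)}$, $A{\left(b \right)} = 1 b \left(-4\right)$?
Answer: $-44304$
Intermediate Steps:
$A{\left(b \right)} = - 4 b$ ($A{\left(b \right)} = b \left(-4\right) = - 4 b$)
$k{\left(B \right)} = 5$ ($k{\left(B \right)} = 5 - \left(-4\right) 0 = 5 - 0 = 5 + 0 = 5$)
$\left(-484 - 439\right) \left(43 + k{\left(-9 \right)}\right) = \left(-484 - 439\right) \left(43 + 5\right) = \left(-923\right) 48 = -44304$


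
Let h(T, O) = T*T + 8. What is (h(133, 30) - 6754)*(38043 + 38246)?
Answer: 834830527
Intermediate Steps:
h(T, O) = 8 + T**2 (h(T, O) = T**2 + 8 = 8 + T**2)
(h(133, 30) - 6754)*(38043 + 38246) = ((8 + 133**2) - 6754)*(38043 + 38246) = ((8 + 17689) - 6754)*76289 = (17697 - 6754)*76289 = 10943*76289 = 834830527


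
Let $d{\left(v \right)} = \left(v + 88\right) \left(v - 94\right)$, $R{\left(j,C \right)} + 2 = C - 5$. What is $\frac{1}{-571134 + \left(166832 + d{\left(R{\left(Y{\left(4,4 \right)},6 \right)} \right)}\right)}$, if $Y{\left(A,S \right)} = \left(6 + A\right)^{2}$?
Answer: $- \frac{1}{412567} \approx -2.4238 \cdot 10^{-6}$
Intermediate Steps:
$R{\left(j,C \right)} = -7 + C$ ($R{\left(j,C \right)} = -2 + \left(C - 5\right) = -2 + \left(-5 + C\right) = -7 + C$)
$d{\left(v \right)} = \left(-94 + v\right) \left(88 + v\right)$ ($d{\left(v \right)} = \left(88 + v\right) \left(-94 + v\right) = \left(-94 + v\right) \left(88 + v\right)$)
$\frac{1}{-571134 + \left(166832 + d{\left(R{\left(Y{\left(4,4 \right)},6 \right)} \right)}\right)} = \frac{1}{-571134 - \left(-158560 - \left(-7 + 6\right)^{2} + 6 \left(-7 + 6\right)\right)} = \frac{1}{-571134 + \left(166832 - \left(8266 - 1\right)\right)} = \frac{1}{-571134 + \left(166832 + \left(-8272 + 1 + 6\right)\right)} = \frac{1}{-571134 + \left(166832 - 8265\right)} = \frac{1}{-571134 + 158567} = \frac{1}{-412567} = - \frac{1}{412567}$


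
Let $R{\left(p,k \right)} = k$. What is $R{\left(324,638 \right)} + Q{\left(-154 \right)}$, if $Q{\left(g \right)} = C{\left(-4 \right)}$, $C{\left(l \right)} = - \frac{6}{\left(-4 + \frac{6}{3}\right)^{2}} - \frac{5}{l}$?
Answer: $\frac{2551}{4} \approx 637.75$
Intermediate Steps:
$C{\left(l \right)} = - \frac{3}{2} - \frac{5}{l}$ ($C{\left(l \right)} = - \frac{6}{\left(-4 + 6 \cdot \frac{1}{3}\right)^{2}} - \frac{5}{l} = - \frac{6}{\left(-4 + 2\right)^{2}} - \frac{5}{l} = - \frac{6}{\left(-2\right)^{2}} - \frac{5}{l} = - \frac{6}{4} - \frac{5}{l} = \left(-6\right) \frac{1}{4} - \frac{5}{l} = - \frac{3}{2} - \frac{5}{l}$)
$Q{\left(g \right)} = - \frac{1}{4}$ ($Q{\left(g \right)} = - \frac{3}{2} - \frac{5}{-4} = - \frac{3}{2} - - \frac{5}{4} = - \frac{3}{2} + \frac{5}{4} = - \frac{1}{4}$)
$R{\left(324,638 \right)} + Q{\left(-154 \right)} = 638 - \frac{1}{4} = \frac{2551}{4}$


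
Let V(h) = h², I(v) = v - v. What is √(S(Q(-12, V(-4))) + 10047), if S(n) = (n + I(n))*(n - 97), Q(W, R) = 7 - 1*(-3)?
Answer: √9177 ≈ 95.797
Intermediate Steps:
I(v) = 0
Q(W, R) = 10 (Q(W, R) = 7 + 3 = 10)
S(n) = n*(-97 + n) (S(n) = (n + 0)*(n - 97) = n*(-97 + n))
√(S(Q(-12, V(-4))) + 10047) = √(10*(-97 + 10) + 10047) = √(10*(-87) + 10047) = √(-870 + 10047) = √9177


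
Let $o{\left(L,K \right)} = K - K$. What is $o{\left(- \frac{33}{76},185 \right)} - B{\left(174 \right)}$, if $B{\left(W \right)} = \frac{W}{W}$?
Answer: $-1$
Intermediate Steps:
$o{\left(L,K \right)} = 0$
$B{\left(W \right)} = 1$
$o{\left(- \frac{33}{76},185 \right)} - B{\left(174 \right)} = 0 - 1 = -1$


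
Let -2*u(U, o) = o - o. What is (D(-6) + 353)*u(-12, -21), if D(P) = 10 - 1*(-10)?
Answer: 0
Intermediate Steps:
D(P) = 20 (D(P) = 10 + 10 = 20)
u(U, o) = 0 (u(U, o) = -(o - o)/2 = -½*0 = 0)
(D(-6) + 353)*u(-12, -21) = (20 + 353)*0 = 373*0 = 0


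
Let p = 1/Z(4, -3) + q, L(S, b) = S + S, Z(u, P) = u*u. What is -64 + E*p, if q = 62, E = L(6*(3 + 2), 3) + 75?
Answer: 133031/16 ≈ 8314.4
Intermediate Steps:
Z(u, P) = u²
L(S, b) = 2*S
E = 135 (E = 2*(6*(3 + 2)) + 75 = 2*(6*5) + 75 = 2*30 + 75 = 60 + 75 = 135)
p = 993/16 (p = 1/(4²) + 62 = 1/16 + 62 = 993/16 ≈ 62.063)
-64 + E*p = -64 + 135*(993/16) = -64 + 134055/16 = 133031/16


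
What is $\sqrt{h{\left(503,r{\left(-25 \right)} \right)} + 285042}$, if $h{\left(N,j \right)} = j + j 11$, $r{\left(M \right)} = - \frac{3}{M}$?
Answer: $\frac{\sqrt{7126086}}{5} \approx 533.89$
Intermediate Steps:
$h{\left(N,j \right)} = 12 j$ ($h{\left(N,j \right)} = j + 11 j = 12 j$)
$\sqrt{h{\left(503,r{\left(-25 \right)} \right)} + 285042} = \sqrt{12 \left(- \frac{3}{-25}\right) + 285042} = \sqrt{12 \left(\left(-3\right) \left(- \frac{1}{25}\right)\right) + 285042} = \sqrt{12 \cdot \frac{3}{25} + 285042} = \sqrt{\frac{36}{25} + 285042} = \sqrt{\frac{7126086}{25}} = \frac{\sqrt{7126086}}{5}$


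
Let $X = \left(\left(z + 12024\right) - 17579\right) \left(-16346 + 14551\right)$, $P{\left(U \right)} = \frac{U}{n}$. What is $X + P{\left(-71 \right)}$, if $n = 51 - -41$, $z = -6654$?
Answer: $\frac{2016194189}{92} \approx 2.1915 \cdot 10^{7}$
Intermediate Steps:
$n = 92$ ($n = 51 + 41 = 92$)
$P{\left(U \right)} = \frac{U}{92}$
$X = 21915155$ ($X = \left(\left(-6654 + 12024\right) - 17579\right) \left(-16346 + 14551\right) = \left(5370 - 17579\right) \left(-1795\right) = \left(-12209\right) \left(-1795\right) = 21915155$)
$X + P{\left(-71 \right)} = 21915155 + \frac{1}{92} \left(-71\right) = 21915155 - \frac{71}{92} = \frac{2016194189}{92}$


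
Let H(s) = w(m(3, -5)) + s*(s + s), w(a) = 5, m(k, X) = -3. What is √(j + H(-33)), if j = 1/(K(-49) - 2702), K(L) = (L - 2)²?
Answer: 9*√274922/101 ≈ 46.722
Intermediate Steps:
K(L) = (-2 + L)²
H(s) = 5 + 2*s² (H(s) = 5 + s*(s + s) = 5 + s*(2*s) = 5 + 2*s²)
j = -1/101 (j = 1/((-2 - 49)² - 2702) = 1/((-51)² - 2702) = 1/(2601 - 2702) = 1/(-101) = -1/101 ≈ -0.0099010)
√(j + H(-33)) = √(-1/101 + (5 + 2*(-33)²)) = √(-1/101 + (5 + 2*1089)) = √(-1/101 + (5 + 2178)) = √(-1/101 + 2183) = √(220482/101) = 9*√274922/101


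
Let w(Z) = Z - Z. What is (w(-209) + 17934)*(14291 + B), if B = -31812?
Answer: -314221614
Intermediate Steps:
w(Z) = 0
(w(-209) + 17934)*(14291 + B) = (0 + 17934)*(14291 - 31812) = 17934*(-17521) = -314221614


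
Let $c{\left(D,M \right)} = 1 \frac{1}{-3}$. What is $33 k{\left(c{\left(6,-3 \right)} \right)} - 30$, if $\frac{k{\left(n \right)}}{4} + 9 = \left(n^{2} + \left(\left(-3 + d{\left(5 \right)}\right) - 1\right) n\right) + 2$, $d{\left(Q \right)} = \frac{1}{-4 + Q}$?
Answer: $- \frac{2422}{3} \approx -807.33$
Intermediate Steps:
$c{\left(D,M \right)} = - \frac{1}{3}$ ($c{\left(D,M \right)} = 1 \left(- \frac{1}{3}\right) = - \frac{1}{3}$)
$k{\left(n \right)} = -28 - 12 n + 4 n^{2}$ ($k{\left(n \right)} = -36 + 4 \left(\left(n^{2} + \left(\left(-3 + \frac{1}{-4 + 5}\right) - 1\right) n\right) + 2\right) = -36 + 4 \left(\left(n^{2} + \left(\left(-3 + 1^{-1}\right) - 1\right) n\right) + 2\right) = -36 + 4 \left(\left(n^{2} + \left(\left(-3 + 1\right) - 1\right) n\right) + 2\right) = -36 + 4 \left(\left(n^{2} + \left(-2 - 1\right) n\right) + 2\right) = -36 + 4 \left(\left(n^{2} - 3 n\right) + 2\right) = -36 + 4 \left(2 + n^{2} - 3 n\right) = -36 + \left(8 - 12 n + 4 n^{2}\right) = -28 - 12 n + 4 n^{2}$)
$33 k{\left(c{\left(6,-3 \right)} \right)} - 30 = 33 \left(-28 - -4 + 4 \left(- \frac{1}{3}\right)^{2}\right) - 30 = 33 \left(-28 + 4 + 4 \cdot \frac{1}{9}\right) - 30 = 33 \left(-28 + 4 + \frac{4}{9}\right) - 30 = 33 \left(- \frac{212}{9}\right) - 30 = - \frac{2332}{3} - 30 = - \frac{2422}{3}$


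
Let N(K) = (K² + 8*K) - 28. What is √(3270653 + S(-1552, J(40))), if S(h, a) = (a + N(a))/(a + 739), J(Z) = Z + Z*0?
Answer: √1984767842201/779 ≈ 1808.5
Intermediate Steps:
J(Z) = Z (J(Z) = Z + 0 = Z)
N(K) = -28 + K² + 8*K
S(h, a) = (-28 + a² + 9*a)/(739 + a) (S(h, a) = (a + (-28 + a² + 8*a))/(a + 739) = (-28 + a² + 9*a)/(739 + a))
√(3270653 + S(-1552, J(40))) = √(3270653 + (-28 + 40² + 9*40)/(739 + 40)) = √(3270653 + (-28 + 1600 + 360)/779) = √(3270653 + (1/779)*1932) = √(3270653 + 1932/779) = √(2547840619/779) = √1984767842201/779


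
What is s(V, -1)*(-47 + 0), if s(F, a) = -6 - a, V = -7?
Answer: 235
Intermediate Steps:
s(V, -1)*(-47 + 0) = (-6 - 1*(-1))*(-47 + 0) = (-6 + 1)*(-47) = -5*(-47) = 235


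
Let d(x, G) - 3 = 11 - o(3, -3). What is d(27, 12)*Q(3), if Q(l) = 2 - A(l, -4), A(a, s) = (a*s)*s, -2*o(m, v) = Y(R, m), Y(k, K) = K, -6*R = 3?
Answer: -713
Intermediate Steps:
R = -½ (R = -⅙*3 = -½ ≈ -0.50000)
o(m, v) = -m/2
A(a, s) = a*s²
d(x, G) = 31/2 (d(x, G) = 3 + (11 - (-1)*3/2) = 3 + (11 - 1*(-3/2)) = 3 + (11 + 3/2) = 3 + 25/2 = 31/2)
Q(l) = 2 - 16*l (Q(l) = 2 - l*(-4)² = 2 - l*16 = 2 - 16*l)
d(27, 12)*Q(3) = 31*(2 - 16*3)/2 = 31*(2 - 48)/2 = (31/2)*(-46) = -713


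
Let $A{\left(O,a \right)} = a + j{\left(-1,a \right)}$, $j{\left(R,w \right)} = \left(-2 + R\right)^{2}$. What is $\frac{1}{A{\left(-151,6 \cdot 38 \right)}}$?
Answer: $\frac{1}{237} \approx 0.0042194$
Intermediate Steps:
$A{\left(O,a \right)} = 9 + a$ ($A{\left(O,a \right)} = a + \left(-2 - 1\right)^{2} = a + \left(-3\right)^{2} = a + 9 = 9 + a$)
$\frac{1}{A{\left(-151,6 \cdot 38 \right)}} = \frac{1}{9 + 6 \cdot 38} = \frac{1}{9 + 228} = \frac{1}{237}$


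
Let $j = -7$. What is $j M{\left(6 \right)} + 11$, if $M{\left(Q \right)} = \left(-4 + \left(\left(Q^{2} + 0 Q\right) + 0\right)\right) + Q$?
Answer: $-255$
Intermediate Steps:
$M{\left(Q \right)} = -4 + Q + Q^{2}$ ($M{\left(Q \right)} = \left(-4 + \left(\left(Q^{2} + 0\right) + 0\right)\right) + Q = \left(-4 + \left(Q^{2} + 0\right)\right) + Q = \left(-4 + Q^{2}\right) + Q = -4 + Q + Q^{2}$)
$j M{\left(6 \right)} + 11 = - 7 \left(-4 + 6 + 6^{2}\right) + 11 = - 7 \left(-4 + 6 + 36\right) + 11 = \left(-7\right) 38 + 11 = -266 + 11 = -255$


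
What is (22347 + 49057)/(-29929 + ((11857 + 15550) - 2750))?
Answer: -17851/1318 ≈ -13.544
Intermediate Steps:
(22347 + 49057)/(-29929 + ((11857 + 15550) - 2750)) = 71404/(-29929 + (27407 - 2750)) = 71404/(-29929 + 24657) = 71404/(-5272) = 71404*(-1/5272) = -17851/1318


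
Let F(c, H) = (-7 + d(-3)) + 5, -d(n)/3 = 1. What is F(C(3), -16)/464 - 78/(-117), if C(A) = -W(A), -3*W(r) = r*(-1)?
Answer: 913/1392 ≈ 0.65589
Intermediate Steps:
d(n) = -3 (d(n) = -3*1 = -3)
W(r) = r/3 (W(r) = -r*(-1)/3 = -(-1)*r/3 = r/3)
C(A) = -A/3
F(c, H) = -5 (F(c, H) = (-7 - 3) + 5 = -10 + 5 = -5)
F(C(3), -16)/464 - 78/(-117) = -5/464 - 78/(-117) = -5*1/464 - 78*(-1/117) = -5/464 + ⅔ = 913/1392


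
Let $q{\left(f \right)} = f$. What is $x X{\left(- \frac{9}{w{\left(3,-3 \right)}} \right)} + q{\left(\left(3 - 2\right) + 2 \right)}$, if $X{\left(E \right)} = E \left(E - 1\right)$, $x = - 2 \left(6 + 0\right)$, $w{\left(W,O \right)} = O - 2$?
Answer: $- \frac{357}{25} \approx -14.28$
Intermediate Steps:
$w{\left(W,O \right)} = -2 + O$ ($w{\left(W,O \right)} = O - 2 = -2 + O$)
$x = -12$ ($x = \left(-2\right) 6 = -12$)
$X{\left(E \right)} = E \left(-1 + E\right)$
$x X{\left(- \frac{9}{w{\left(3,-3 \right)}} \right)} + q{\left(\left(3 - 2\right) + 2 \right)} = - 12 - \frac{9}{-2 - 3} \left(-1 - \frac{9}{-2 - 3}\right) + \left(\left(3 - 2\right) + 2\right) = - 12 - \frac{9}{-5} \left(-1 - \frac{9}{-5}\right) + \left(1 + 2\right) = - 12 \left(-9\right) \left(- \frac{1}{5}\right) \left(-1 - - \frac{9}{5}\right) + 3 = - 12 \frac{9 \left(-1 + \frac{9}{5}\right)}{5} + 3 = - 12 \cdot \frac{9}{5} \cdot \frac{4}{5} + 3 = \left(-12\right) \frac{36}{25} + 3 = - \frac{432}{25} + 3 = - \frac{357}{25}$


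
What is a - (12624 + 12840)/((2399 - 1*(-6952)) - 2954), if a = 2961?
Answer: 18916053/6397 ≈ 2957.0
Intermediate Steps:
a - (12624 + 12840)/((2399 - 1*(-6952)) - 2954) = 2961 - (12624 + 12840)/((2399 - 1*(-6952)) - 2954) = 2961 - 25464/((2399 + 6952) - 2954) = 2961 - 25464/(9351 - 2954) = 2961 - 25464/6397 = 18916053/6397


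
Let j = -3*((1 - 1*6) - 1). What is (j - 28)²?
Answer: 100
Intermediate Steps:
j = 18 (j = -3*((1 - 6) - 1) = -3*(-5 - 1) = -3*(-6) = 18)
(j - 28)² = (18 - 28)² = (-10)² = 100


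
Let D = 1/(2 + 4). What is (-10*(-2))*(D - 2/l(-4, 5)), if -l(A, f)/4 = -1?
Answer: -20/3 ≈ -6.6667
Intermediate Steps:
l(A, f) = 4 (l(A, f) = -4*(-1) = 4)
D = ⅙ (D = 1/6 = ⅙ ≈ 0.16667)
(-10*(-2))*(D - 2/l(-4, 5)) = (-10*(-2))*(⅙ - 2/4) = 20*(⅙ - 2/4) = 20*(⅙ - 1*½) = 20*(⅙ - ½) = 20*(-⅓) = -20/3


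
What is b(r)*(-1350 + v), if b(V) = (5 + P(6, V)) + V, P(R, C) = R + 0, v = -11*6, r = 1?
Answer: -16992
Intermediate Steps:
v = -66
P(R, C) = R
b(V) = 11 + V (b(V) = (5 + 6) + V = 11 + V)
b(r)*(-1350 + v) = (11 + 1)*(-1350 - 66) = 12*(-1416) = -16992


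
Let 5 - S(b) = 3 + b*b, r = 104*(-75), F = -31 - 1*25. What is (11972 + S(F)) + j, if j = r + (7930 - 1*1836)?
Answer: 7132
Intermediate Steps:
F = -56 (F = -31 - 25 = -56)
r = -7800
S(b) = 2 - b² (S(b) = 5 - (3 + b*b) = 5 - (3 + b²) = 5 + (-3 - b²) = 2 - b²)
j = -1706 (j = -7800 + (7930 - 1*1836) = -7800 + (7930 - 1836) = -7800 + 6094 = -1706)
(11972 + S(F)) + j = (11972 + (2 - 1*(-56)²)) - 1706 = (11972 + (2 - 1*3136)) - 1706 = (11972 + (2 - 3136)) - 1706 = (11972 - 3134) - 1706 = 8838 - 1706 = 7132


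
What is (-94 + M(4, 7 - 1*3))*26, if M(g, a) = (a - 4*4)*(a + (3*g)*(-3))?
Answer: 7540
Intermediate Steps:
M(g, a) = (-16 + a)*(a - 9*g) (M(g, a) = (a - 16)*(a - 9*g) = (-16 + a)*(a - 9*g))
(-94 + M(4, 7 - 1*3))*26 = (-94 + ((7 - 1*3)² - 16*(7 - 1*3) + 144*4 - 9*(7 - 1*3)*4))*26 = (-94 + ((7 - 3)² - 16*(7 - 3) + 576 - 9*(7 - 3)*4))*26 = (-94 + (4² - 16*4 + 576 - 9*4*4))*26 = (-94 + (16 - 64 + 576 - 144))*26 = (-94 + 384)*26 = 290*26 = 7540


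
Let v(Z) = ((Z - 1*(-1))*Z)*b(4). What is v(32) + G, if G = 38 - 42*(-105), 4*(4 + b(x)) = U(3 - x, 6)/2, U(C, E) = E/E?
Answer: 356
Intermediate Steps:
U(C, E) = 1
b(x) = -31/8 (b(x) = -4 + (1/2)/4 = -4 + (1*(1/2))/4 = -4 + (1/4)*(1/2) = -4 + 1/8 = -31/8)
v(Z) = -31*Z*(1 + Z)/8 (v(Z) = ((Z - 1*(-1))*Z)*(-31/8) = ((Z + 1)*Z)*(-31/8) = ((1 + Z)*Z)*(-31/8) = (Z*(1 + Z))*(-31/8) = -31*Z*(1 + Z)/8)
G = 4448 (G = 38 + 4410 = 4448)
v(32) + G = -31/8*32*(1 + 32) + 4448 = -31/8*32*33 + 4448 = -4092 + 4448 = 356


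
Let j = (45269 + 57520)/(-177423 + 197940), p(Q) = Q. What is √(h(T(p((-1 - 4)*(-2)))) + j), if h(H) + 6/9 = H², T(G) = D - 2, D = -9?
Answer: 2*√13190728089/20517 ≈ 11.196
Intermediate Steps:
j = 34263/6839 (j = 102789/20517 = 102789*(1/20517) = 34263/6839 ≈ 5.0099)
T(G) = -11 (T(G) = -9 - 2 = -11)
h(H) = -⅔ + H²
√(h(T(p((-1 - 4)*(-2)))) + j) = √((-⅔ + (-11)²) + 34263/6839) = √((-⅔ + 121) + 34263/6839) = √(361/3 + 34263/6839) = √(2571668/20517) = 2*√13190728089/20517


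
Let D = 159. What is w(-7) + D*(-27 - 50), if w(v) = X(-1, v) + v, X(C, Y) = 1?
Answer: -12249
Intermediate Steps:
w(v) = 1 + v
w(-7) + D*(-27 - 50) = (1 - 7) + 159*(-27 - 50) = -6 + 159*(-77) = -6 - 12243 = -12249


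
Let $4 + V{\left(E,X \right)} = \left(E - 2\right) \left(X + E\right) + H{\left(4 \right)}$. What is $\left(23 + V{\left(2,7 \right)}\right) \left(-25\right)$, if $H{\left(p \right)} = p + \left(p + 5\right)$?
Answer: $-800$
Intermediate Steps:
$H{\left(p \right)} = 5 + 2 p$ ($H{\left(p \right)} = p + \left(5 + p\right) = 5 + 2 p$)
$V{\left(E,X \right)} = 9 + \left(-2 + E\right) \left(E + X\right)$ ($V{\left(E,X \right)} = -4 + \left(\left(E - 2\right) \left(X + E\right) + \left(5 + 2 \cdot 4\right)\right) = -4 + \left(\left(-2 + E\right) \left(E + X\right) + \left(5 + 8\right)\right) = -4 + \left(\left(-2 + E\right) \left(E + X\right) + 13\right) = -4 + \left(13 + \left(-2 + E\right) \left(E + X\right)\right) = 9 + \left(-2 + E\right) \left(E + X\right)$)
$\left(23 + V{\left(2,7 \right)}\right) \left(-25\right) = \left(23 + \left(9 + 2^{2} - 4 - 14 + 2 \cdot 7\right)\right) \left(-25\right) = \left(23 + \left(9 + 4 - 4 - 14 + 14\right)\right) \left(-25\right) = \left(23 + 9\right) \left(-25\right) = 32 \left(-25\right) = -800$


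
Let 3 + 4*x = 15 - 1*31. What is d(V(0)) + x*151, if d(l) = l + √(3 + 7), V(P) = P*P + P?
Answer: -2869/4 + √10 ≈ -714.09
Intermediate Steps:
V(P) = P + P² (V(P) = P² + P = P + P²)
d(l) = l + √10
x = -19/4 (x = -¾ + (15 - 1*31)/4 = -¾ + (15 - 31)/4 = -¾ + (¼)*(-16) = -¾ - 4 = -19/4 ≈ -4.7500)
d(V(0)) + x*151 = (0*(1 + 0) + √10) - 19/4*151 = (0*1 + √10) - 2869/4 = (0 + √10) - 2869/4 = √10 - 2869/4 = -2869/4 + √10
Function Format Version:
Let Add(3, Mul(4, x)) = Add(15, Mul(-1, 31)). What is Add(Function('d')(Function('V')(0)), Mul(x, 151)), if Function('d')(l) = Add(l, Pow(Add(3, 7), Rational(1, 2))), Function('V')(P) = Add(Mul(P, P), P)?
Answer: Add(Rational(-2869, 4), Pow(10, Rational(1, 2))) ≈ -714.09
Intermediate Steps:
Function('V')(P) = Add(P, Pow(P, 2)) (Function('V')(P) = Add(Pow(P, 2), P) = Add(P, Pow(P, 2)))
Function('d')(l) = Add(l, Pow(10, Rational(1, 2)))
x = Rational(-19, 4) (x = Add(Rational(-3, 4), Mul(Rational(1, 4), Add(15, Mul(-1, 31)))) = Add(Rational(-3, 4), Mul(Rational(1, 4), Add(15, -31))) = Add(Rational(-3, 4), Mul(Rational(1, 4), -16)) = Add(Rational(-3, 4), -4) = Rational(-19, 4) ≈ -4.7500)
Add(Function('d')(Function('V')(0)), Mul(x, 151)) = Add(Add(Mul(0, Add(1, 0)), Pow(10, Rational(1, 2))), Mul(Rational(-19, 4), 151)) = Add(Add(Mul(0, 1), Pow(10, Rational(1, 2))), Rational(-2869, 4)) = Add(Add(0, Pow(10, Rational(1, 2))), Rational(-2869, 4)) = Add(Pow(10, Rational(1, 2)), Rational(-2869, 4)) = Add(Rational(-2869, 4), Pow(10, Rational(1, 2)))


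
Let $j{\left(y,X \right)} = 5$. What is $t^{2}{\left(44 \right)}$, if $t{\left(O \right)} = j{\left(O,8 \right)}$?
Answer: $25$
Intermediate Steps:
$t{\left(O \right)} = 5$
$t^{2}{\left(44 \right)} = 5^{2} = 25$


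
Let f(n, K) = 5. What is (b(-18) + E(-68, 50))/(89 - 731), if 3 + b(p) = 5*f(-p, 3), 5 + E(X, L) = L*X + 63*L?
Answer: 233/642 ≈ 0.36293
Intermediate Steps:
E(X, L) = -5 + 63*L + L*X (E(X, L) = -5 + (L*X + 63*L) = -5 + (63*L + L*X) = -5 + 63*L + L*X)
b(p) = 22 (b(p) = -3 + 5*5 = -3 + 25 = 22)
(b(-18) + E(-68, 50))/(89 - 731) = (22 + (-5 + 63*50 + 50*(-68)))/(89 - 731) = (22 + (-5 + 3150 - 3400))/(-642) = (22 - 255)*(-1/642) = -233*(-1/642) = 233/642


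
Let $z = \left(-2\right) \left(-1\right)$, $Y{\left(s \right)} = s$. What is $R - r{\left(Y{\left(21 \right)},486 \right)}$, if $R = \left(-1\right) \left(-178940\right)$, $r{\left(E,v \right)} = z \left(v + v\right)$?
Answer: $176996$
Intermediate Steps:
$z = 2$
$r{\left(E,v \right)} = 4 v$ ($r{\left(E,v \right)} = 2 \left(v + v\right) = 2 \cdot 2 v = 4 v$)
$R = 178940$
$R - r{\left(Y{\left(21 \right)},486 \right)} = 178940 - 4 \cdot 486 = 178940 - 1944 = 176996$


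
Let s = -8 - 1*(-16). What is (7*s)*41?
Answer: 2296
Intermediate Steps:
s = 8 (s = -8 + 16 = 8)
(7*s)*41 = (7*8)*41 = 56*41 = 2296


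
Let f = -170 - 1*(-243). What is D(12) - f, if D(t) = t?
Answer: -61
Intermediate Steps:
f = 73 (f = -170 + 243 = 73)
D(12) - f = 12 - 1*73 = 12 - 73 = -61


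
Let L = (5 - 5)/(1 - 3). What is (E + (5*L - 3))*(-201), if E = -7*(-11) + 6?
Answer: -16080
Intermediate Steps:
L = 0 (L = 0/(-2) = 0*(-½) = 0)
E = 83 (E = 77 + 6 = 83)
(E + (5*L - 3))*(-201) = (83 + (5*0 - 3))*(-201) = (83 + (0 - 3))*(-201) = (83 - 3)*(-201) = 80*(-201) = -16080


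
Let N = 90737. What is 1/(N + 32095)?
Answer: 1/122832 ≈ 8.1412e-6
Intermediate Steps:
1/(N + 32095) = 1/(90737 + 32095) = 1/122832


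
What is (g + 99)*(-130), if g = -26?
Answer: -9490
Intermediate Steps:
(g + 99)*(-130) = (-26 + 99)*(-130) = 73*(-130) = -9490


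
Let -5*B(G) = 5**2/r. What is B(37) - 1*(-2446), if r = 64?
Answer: 156539/64 ≈ 2445.9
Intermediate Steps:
B(G) = -5/64 (B(G) = -5**2/(5*64) = -5/64)
B(37) - 1*(-2446) = -5/64 - 1*(-2446) = -5/64 + 2446 = 156539/64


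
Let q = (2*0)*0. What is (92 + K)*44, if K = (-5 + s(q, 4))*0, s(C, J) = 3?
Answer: 4048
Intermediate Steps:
q = 0 (q = 0*0 = 0)
K = 0 (K = (-5 + 3)*0 = -2*0 = 0)
(92 + K)*44 = (92 + 0)*44 = 92*44 = 4048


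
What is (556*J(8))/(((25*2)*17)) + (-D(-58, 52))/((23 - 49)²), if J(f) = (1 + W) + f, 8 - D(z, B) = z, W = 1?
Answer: 185123/28730 ≈ 6.4435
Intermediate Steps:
D(z, B) = 8 - z
J(f) = 2 + f (J(f) = (1 + 1) + f = 2 + f)
(556*J(8))/(((25*2)*17)) + (-D(-58, 52))/((23 - 49)²) = (556*(2 + 8))/(((25*2)*17)) + (-(8 - 1*(-58)))/((23 - 49)²) = (556*10)/((50*17)) + (-(8 + 58))/((-26)²) = 5560/850 - 1*66/676 = 5560*(1/850) - 66*1/676 = 556/85 - 33/338 = 185123/28730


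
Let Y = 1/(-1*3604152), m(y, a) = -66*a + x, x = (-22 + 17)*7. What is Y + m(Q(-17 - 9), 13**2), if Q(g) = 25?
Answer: -40326856729/3604152 ≈ -11189.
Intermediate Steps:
x = -35 (x = -5*7 = -35)
m(y, a) = -35 - 66*a (m(y, a) = -66*a - 35 = -35 - 66*a)
Y = -1/3604152 (Y = 1/(-3604152) = -1/3604152 ≈ -2.7746e-7)
Y + m(Q(-17 - 9), 13**2) = -1/3604152 + (-35 - 66*13**2) = -1/3604152 + (-35 - 66*169) = -1/3604152 + (-35 - 11154) = -1/3604152 - 11189 = -40326856729/3604152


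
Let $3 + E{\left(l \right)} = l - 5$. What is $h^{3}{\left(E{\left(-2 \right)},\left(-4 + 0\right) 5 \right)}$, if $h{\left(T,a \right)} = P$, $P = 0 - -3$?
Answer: $27$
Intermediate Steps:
$E{\left(l \right)} = -8 + l$ ($E{\left(l \right)} = -3 + \left(l - 5\right) = -3 + \left(-5 + l\right) = -8 + l$)
$P = 3$ ($P = 0 + 3 = 3$)
$h{\left(T,a \right)} = 3$
$h^{3}{\left(E{\left(-2 \right)},\left(-4 + 0\right) 5 \right)} = 3^{3} = 27$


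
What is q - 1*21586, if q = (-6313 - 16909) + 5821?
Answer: -38987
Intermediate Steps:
q = -17401 (q = -23222 + 5821 = -17401)
q - 1*21586 = -17401 - 1*21586 = -17401 - 21586 = -38987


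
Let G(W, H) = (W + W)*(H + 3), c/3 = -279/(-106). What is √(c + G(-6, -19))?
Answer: √2246034/106 ≈ 14.138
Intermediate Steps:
c = 837/106 (c = 3*(-279/(-106)) = 3*(-279*(-1/106)) = 3*(279/106) = 837/106 ≈ 7.8962)
G(W, H) = 2*W*(3 + H) (G(W, H) = (2*W)*(3 + H) = 2*W*(3 + H))
√(c + G(-6, -19)) = √(837/106 + 2*(-6)*(3 - 19)) = √(837/106 + 2*(-6)*(-16)) = √(837/106 + 192) = √(21189/106) = √2246034/106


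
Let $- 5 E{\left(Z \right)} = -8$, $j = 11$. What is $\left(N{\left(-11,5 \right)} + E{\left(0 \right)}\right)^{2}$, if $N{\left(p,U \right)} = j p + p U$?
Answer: $\frac{760384}{25} \approx 30415.0$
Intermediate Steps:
$E{\left(Z \right)} = \frac{8}{5}$ ($E{\left(Z \right)} = \left(- \frac{1}{5}\right) \left(-8\right) = \frac{8}{5}$)
$N{\left(p,U \right)} = 11 p + U p$ ($N{\left(p,U \right)} = 11 p + p U = 11 p + U p$)
$\left(N{\left(-11,5 \right)} + E{\left(0 \right)}\right)^{2} = \left(- 11 \left(11 + 5\right) + \frac{8}{5}\right)^{2} = \left(\left(-11\right) 16 + \frac{8}{5}\right)^{2} = \left(-176 + \frac{8}{5}\right)^{2} = \left(- \frac{872}{5}\right)^{2} = \frac{760384}{25}$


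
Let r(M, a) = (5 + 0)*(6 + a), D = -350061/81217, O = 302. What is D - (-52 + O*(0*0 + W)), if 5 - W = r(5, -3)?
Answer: 249148563/81217 ≈ 3067.7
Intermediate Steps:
D = -350061/81217 (D = -350061*1/81217 = -350061/81217 ≈ -4.3102)
r(M, a) = 30 + 5*a (r(M, a) = 5*(6 + a) = 30 + 5*a)
W = -10 (W = 5 - (30 + 5*(-3)) = 5 - (30 - 15) = 5 - 1*15 = 5 - 15 = -10)
D - (-52 + O*(0*0 + W)) = -350061/81217 - (-52 + 302*(0*0 - 10)) = -350061/81217 - (-52 + 302*(0 - 10)) = -350061/81217 - (-52 + 302*(-10)) = -350061/81217 - (-52 - 3020) = -350061/81217 - 1*(-3072) = -350061/81217 + 3072 = 249148563/81217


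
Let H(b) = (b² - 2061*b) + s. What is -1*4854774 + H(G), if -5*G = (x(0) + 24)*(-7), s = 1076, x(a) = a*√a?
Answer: -123045466/25 ≈ -4.9218e+6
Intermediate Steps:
x(a) = a^(3/2)
G = 168/5 (G = -(0^(3/2) + 24)*(-7)/5 = -(0 + 24)*(-7)/5 = -24*(-7)/5 = -⅕*(-168) = 168/5 ≈ 33.600)
H(b) = 1076 + b² - 2061*b (H(b) = (b² - 2061*b) + 1076 = 1076 + b² - 2061*b)
-1*4854774 + H(G) = -1*4854774 + (1076 + (168/5)² - 2061*168/5) = -4854774 + (1076 + 28224/25 - 346248/5) = -4854774 - 1676116/25 = -123045466/25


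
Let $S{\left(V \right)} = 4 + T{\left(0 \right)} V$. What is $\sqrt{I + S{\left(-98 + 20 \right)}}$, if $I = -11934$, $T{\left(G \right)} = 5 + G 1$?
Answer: $4 i \sqrt{770} \approx 111.0 i$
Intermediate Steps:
$T{\left(G \right)} = 5 + G$
$S{\left(V \right)} = 4 + 5 V$ ($S{\left(V \right)} = 4 + \left(5 + 0\right) V = 4 + 5 V$)
$\sqrt{I + S{\left(-98 + 20 \right)}} = \sqrt{-11934 + \left(4 + 5 \left(-98 + 20\right)\right)} = \sqrt{-11934 + \left(4 + 5 \left(-78\right)\right)} = \sqrt{-11934 + \left(4 - 390\right)} = \sqrt{-11934 - 386} = \sqrt{-12320} = 4 i \sqrt{770}$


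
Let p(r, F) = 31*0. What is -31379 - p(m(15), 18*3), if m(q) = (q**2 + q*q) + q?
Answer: -31379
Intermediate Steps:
m(q) = q + 2*q**2 (m(q) = (q**2 + q**2) + q = 2*q**2 + q = q + 2*q**2)
p(r, F) = 0
-31379 - p(m(15), 18*3) = -31379 - 1*0 = -31379 + 0 = -31379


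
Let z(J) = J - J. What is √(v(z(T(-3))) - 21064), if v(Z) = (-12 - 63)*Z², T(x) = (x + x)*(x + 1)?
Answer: 2*I*√5266 ≈ 145.13*I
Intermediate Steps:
T(x) = 2*x*(1 + x) (T(x) = (2*x)*(1 + x) = 2*x*(1 + x))
z(J) = 0
v(Z) = -75*Z²
√(v(z(T(-3))) - 21064) = √(-75*0² - 21064) = √(-75*0 - 21064) = √(0 - 21064) = √(-21064) = 2*I*√5266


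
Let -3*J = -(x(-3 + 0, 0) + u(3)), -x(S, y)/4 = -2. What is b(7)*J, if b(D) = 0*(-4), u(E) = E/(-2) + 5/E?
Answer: 0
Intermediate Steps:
x(S, y) = 8 (x(S, y) = -4*(-2) = 8)
u(E) = 5/E - E/2 (u(E) = E*(-½) + 5/E = -E/2 + 5/E = 5/E - E/2)
J = 49/18 (J = -(-1)*(8 + (5/3 - ½*3))/3 = -(-1)*(8 + (5*(⅓) - 3/2))/3 = -(-1)*(8 + (5/3 - 3/2))/3 = -(-1)*(8 + ⅙)/3 = -(-1)*49/(3*6) = -⅓*(-49/6) = 49/18 ≈ 2.7222)
b(D) = 0
b(7)*J = 0*(49/18) = 0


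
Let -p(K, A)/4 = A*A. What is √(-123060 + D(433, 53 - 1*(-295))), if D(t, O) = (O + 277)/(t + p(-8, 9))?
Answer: I*√1462007735/109 ≈ 350.79*I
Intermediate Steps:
p(K, A) = -4*A² (p(K, A) = -4*A*A = -4*A²)
D(t, O) = (277 + O)/(-324 + t) (D(t, O) = (O + 277)/(t - 4*9²) = (277 + O)/(t - 4*81) = (277 + O)/(t - 324) = (277 + O)/(-324 + t))
√(-123060 + D(433, 53 - 1*(-295))) = √(-123060 + (277 + (53 - 1*(-295)))/(-324 + 433)) = √(-123060 + (277 + (53 + 295))/109) = √(-123060 + (277 + 348)/109) = √(-123060 + (1/109)*625) = √(-123060 + 625/109) = √(-13412915/109) = I*√1462007735/109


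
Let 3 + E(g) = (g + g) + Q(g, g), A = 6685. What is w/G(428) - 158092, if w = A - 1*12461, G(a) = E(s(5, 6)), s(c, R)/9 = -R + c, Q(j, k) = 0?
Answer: -3314156/21 ≈ -1.5782e+5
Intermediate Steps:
s(c, R) = -9*R + 9*c (s(c, R) = 9*(-R + c) = 9*(c - R) = -9*R + 9*c)
E(g) = -3 + 2*g (E(g) = -3 + ((g + g) + 0) = -3 + (2*g + 0) = -3 + 2*g)
G(a) = -21 (G(a) = -3 + 2*(-9*6 + 9*5) = -3 + 2*(-54 + 45) = -3 + 2*(-9) = -3 - 18 = -21)
w = -5776 (w = 6685 - 1*12461 = 6685 - 12461 = -5776)
w/G(428) - 158092 = -5776/(-21) - 158092 = -5776*(-1/21) - 158092 = 5776/21 - 158092 = -3314156/21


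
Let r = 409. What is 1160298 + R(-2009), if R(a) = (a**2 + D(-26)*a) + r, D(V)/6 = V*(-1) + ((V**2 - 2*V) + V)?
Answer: -3578524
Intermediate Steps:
D(V) = -12*V + 6*V**2 (D(V) = 6*(V*(-1) + ((V**2 - 2*V) + V)) = 6*(-V + (V**2 - V)) = 6*(V**2 - 2*V) = -12*V + 6*V**2)
R(a) = 409 + a**2 + 4368*a (R(a) = (a**2 + (6*(-26)*(-2 - 26))*a) + 409 = (a**2 + (6*(-26)*(-28))*a) + 409 = (a**2 + 4368*a) + 409 = 409 + a**2 + 4368*a)
1160298 + R(-2009) = 1160298 + (409 + (-2009)**2 + 4368*(-2009)) = 1160298 + (409 + 4036081 - 8775312) = 1160298 - 4738822 = -3578524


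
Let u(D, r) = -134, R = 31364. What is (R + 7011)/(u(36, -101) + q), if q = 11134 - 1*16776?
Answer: -38375/5776 ≈ -6.6439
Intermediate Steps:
q = -5642 (q = 11134 - 16776 = -5642)
(R + 7011)/(u(36, -101) + q) = (31364 + 7011)/(-134 - 5642) = 38375/(-5776) = 38375*(-1/5776) = -38375/5776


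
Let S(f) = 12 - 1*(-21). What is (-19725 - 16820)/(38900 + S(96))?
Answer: -36545/38933 ≈ -0.93866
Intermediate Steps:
S(f) = 33 (S(f) = 12 + 21 = 33)
(-19725 - 16820)/(38900 + S(96)) = (-19725 - 16820)/(38900 + 33) = -36545/38933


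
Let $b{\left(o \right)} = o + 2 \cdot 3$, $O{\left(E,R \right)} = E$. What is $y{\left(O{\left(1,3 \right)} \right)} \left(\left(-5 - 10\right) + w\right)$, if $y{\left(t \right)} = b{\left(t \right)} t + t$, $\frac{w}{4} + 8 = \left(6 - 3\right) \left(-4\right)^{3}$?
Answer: $-6520$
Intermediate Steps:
$b{\left(o \right)} = 6 + o$ ($b{\left(o \right)} = o + 6 = 6 + o$)
$w = -800$ ($w = -32 + 4 \left(6 - 3\right) \left(-4\right)^{3} = -32 + 4 \cdot 3 \left(-64\right) = -32 + 4 \left(-192\right) = -32 - 768 = -800$)
$y{\left(t \right)} = t + t \left(6 + t\right)$ ($y{\left(t \right)} = \left(6 + t\right) t + t = t \left(6 + t\right) + t = t + t \left(6 + t\right)$)
$y{\left(O{\left(1,3 \right)} \right)} \left(\left(-5 - 10\right) + w\right) = 1 \left(7 + 1\right) \left(\left(-5 - 10\right) - 800\right) = 1 \cdot 8 \left(-15 - 800\right) = 8 \left(-815\right) = -6520$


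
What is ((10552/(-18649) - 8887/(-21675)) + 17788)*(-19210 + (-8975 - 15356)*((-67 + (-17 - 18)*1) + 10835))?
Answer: -36819749510464655329/7925825 ≈ -4.6455e+12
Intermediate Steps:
((10552/(-18649) - 8887/(-21675)) + 17788)*(-19210 + (-8975 - 15356)*((-67 + (-17 - 18)*1) + 10835)) = ((10552*(-1/18649) - 8887*(-1/21675)) + 17788)*(-19210 - 24331*((-67 - 35*1) + 10835)) = ((-10552/18649 + 8887/21675) + 17788)*(-19210 - 24331*((-67 - 35) + 10835)) = (-3704761/23777475 + 17788)*(-19210 - 24331*(-102 + 10835)) = 422950020539*(-19210 - 24331*10733)/23777475 = 422950020539*(-19210 - 261144623)/23777475 = (422950020539/23777475)*(-261163833) = -36819749510464655329/7925825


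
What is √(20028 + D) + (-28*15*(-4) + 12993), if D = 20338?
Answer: 14673 + √40366 ≈ 14874.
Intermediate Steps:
√(20028 + D) + (-28*15*(-4) + 12993) = √(20028 + 20338) + (-28*15*(-4) + 12993) = √40366 + (-420*(-4) + 12993) = √40366 + (1680 + 12993) = √40366 + 14673 = 14673 + √40366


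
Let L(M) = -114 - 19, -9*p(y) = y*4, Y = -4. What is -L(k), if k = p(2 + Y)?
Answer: 133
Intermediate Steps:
p(y) = -4*y/9 (p(y) = -y*4/9 = -4*y/9)
k = 8/9 (k = -4*(2 - 4)/9 = -4/9*(-2) = 8/9 ≈ 0.88889)
L(M) = -133
-L(k) = -1*(-133) = 133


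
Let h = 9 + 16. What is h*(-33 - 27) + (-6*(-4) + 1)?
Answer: -1475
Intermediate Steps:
h = 25
h*(-33 - 27) + (-6*(-4) + 1) = 25*(-33 - 27) + (-6*(-4) + 1) = 25*(-60) + (24 + 1) = -1500 + 25 = -1475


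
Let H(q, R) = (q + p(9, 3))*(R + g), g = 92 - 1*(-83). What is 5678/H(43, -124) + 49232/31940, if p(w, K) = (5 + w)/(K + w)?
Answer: 343824/84641 ≈ 4.0621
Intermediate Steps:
p(w, K) = (5 + w)/(K + w)
g = 175 (g = 92 + 83 = 175)
H(q, R) = (175 + R)*(7/6 + q) (H(q, R) = (q + (5 + 9)/(3 + 9))*(R + 175) = (q + 14/12)*(175 + R) = (q + (1/12)*14)*(175 + R) = (q + 7/6)*(175 + R) = (7/6 + q)*(175 + R) = (175 + R)*(7/6 + q))
5678/H(43, -124) + 49232/31940 = 5678/(1225/6 + 175*43 + (7/6)*(-124) - 124*43) + 49232/31940 = 5678/(1225/6 + 7525 - 434/3 - 5332) + 49232*(1/31940) = 5678/(4505/2) + 12308/7985 = 5678*(2/4505) + 12308/7985 = 668/265 + 12308/7985 = 343824/84641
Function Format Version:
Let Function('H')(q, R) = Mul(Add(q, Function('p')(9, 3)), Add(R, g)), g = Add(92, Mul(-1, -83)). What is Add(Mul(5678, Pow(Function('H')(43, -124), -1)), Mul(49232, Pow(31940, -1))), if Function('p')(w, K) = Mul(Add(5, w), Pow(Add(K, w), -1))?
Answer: Rational(343824, 84641) ≈ 4.0621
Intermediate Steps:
Function('p')(w, K) = Mul(Pow(Add(K, w), -1), Add(5, w))
g = 175 (g = Add(92, 83) = 175)
Function('H')(q, R) = Mul(Add(175, R), Add(Rational(7, 6), q)) (Function('H')(q, R) = Mul(Add(q, Mul(Pow(Add(3, 9), -1), Add(5, 9))), Add(R, 175)) = Mul(Add(q, Mul(Pow(12, -1), 14)), Add(175, R)) = Mul(Add(q, Mul(Rational(1, 12), 14)), Add(175, R)) = Mul(Add(q, Rational(7, 6)), Add(175, R)) = Mul(Add(Rational(7, 6), q), Add(175, R)) = Mul(Add(175, R), Add(Rational(7, 6), q)))
Add(Mul(5678, Pow(Function('H')(43, -124), -1)), Mul(49232, Pow(31940, -1))) = Add(Mul(5678, Pow(Add(Rational(1225, 6), Mul(175, 43), Mul(Rational(7, 6), -124), Mul(-124, 43)), -1)), Mul(49232, Pow(31940, -1))) = Add(Mul(5678, Pow(Add(Rational(1225, 6), 7525, Rational(-434, 3), -5332), -1)), Mul(49232, Rational(1, 31940))) = Add(Mul(5678, Pow(Rational(4505, 2), -1)), Rational(12308, 7985)) = Add(Mul(5678, Rational(2, 4505)), Rational(12308, 7985)) = Add(Rational(668, 265), Rational(12308, 7985)) = Rational(343824, 84641)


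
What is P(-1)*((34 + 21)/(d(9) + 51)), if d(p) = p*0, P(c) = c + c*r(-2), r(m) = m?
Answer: 55/51 ≈ 1.0784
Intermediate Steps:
P(c) = -c (P(c) = c + c*(-2) = c - 2*c = -c)
d(p) = 0
P(-1)*((34 + 21)/(d(9) + 51)) = (-1*(-1))*((34 + 21)/(0 + 51)) = 1*(55/51) = 55/51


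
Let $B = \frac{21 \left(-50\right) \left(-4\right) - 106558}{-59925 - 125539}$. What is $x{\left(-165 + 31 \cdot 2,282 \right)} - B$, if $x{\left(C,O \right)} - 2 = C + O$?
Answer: $\frac{16733313}{92732} \approx 180.45$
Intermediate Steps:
$x{\left(C,O \right)} = 2 + C + O$ ($x{\left(C,O \right)} = 2 + \left(C + O\right) = 2 + C + O$)
$B = \frac{51179}{92732}$ ($B = \frac{\left(-1050\right) \left(-4\right) - 106558}{-185464} = \left(4200 - 106558\right) \left(- \frac{1}{185464}\right) = \left(-102358\right) \left(- \frac{1}{185464}\right) = \frac{51179}{92732} \approx 0.5519$)
$x{\left(-165 + 31 \cdot 2,282 \right)} - B = \left(2 + \left(-165 + 31 \cdot 2\right) + 282\right) - \frac{51179}{92732} = \left(2 + \left(-165 + 62\right) + 282\right) - \frac{51179}{92732} = \left(2 - 103 + 282\right) - \frac{51179}{92732} = 181 - \frac{51179}{92732} = \frac{16733313}{92732}$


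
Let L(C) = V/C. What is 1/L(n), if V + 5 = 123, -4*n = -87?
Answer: 87/472 ≈ 0.18432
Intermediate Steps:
n = 87/4 (n = -¼*(-87) = 87/4 ≈ 21.750)
V = 118 (V = -5 + 123 = 118)
L(C) = 118/C
1/L(n) = 1/(118/(87/4)) = 1/(118*(4/87)) = 1/(472/87) = 87/472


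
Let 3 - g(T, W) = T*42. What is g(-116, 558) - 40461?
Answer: -35586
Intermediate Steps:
g(T, W) = 3 - 42*T (g(T, W) = 3 - T*42 = 3 - 42*T)
g(-116, 558) - 40461 = (3 - 42*(-116)) - 40461 = (3 + 4872) - 40461 = 4875 - 40461 = -35586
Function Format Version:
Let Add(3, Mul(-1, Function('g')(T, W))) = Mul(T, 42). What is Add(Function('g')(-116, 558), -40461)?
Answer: -35586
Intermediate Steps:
Function('g')(T, W) = Add(3, Mul(-42, T)) (Function('g')(T, W) = Add(3, Mul(-1, Mul(T, 42))) = Add(3, Mul(-1, Mul(42, T))) = Add(3, Mul(-42, T)))
Add(Function('g')(-116, 558), -40461) = Add(Add(3, Mul(-42, -116)), -40461) = Add(Add(3, 4872), -40461) = Add(4875, -40461) = -35586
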